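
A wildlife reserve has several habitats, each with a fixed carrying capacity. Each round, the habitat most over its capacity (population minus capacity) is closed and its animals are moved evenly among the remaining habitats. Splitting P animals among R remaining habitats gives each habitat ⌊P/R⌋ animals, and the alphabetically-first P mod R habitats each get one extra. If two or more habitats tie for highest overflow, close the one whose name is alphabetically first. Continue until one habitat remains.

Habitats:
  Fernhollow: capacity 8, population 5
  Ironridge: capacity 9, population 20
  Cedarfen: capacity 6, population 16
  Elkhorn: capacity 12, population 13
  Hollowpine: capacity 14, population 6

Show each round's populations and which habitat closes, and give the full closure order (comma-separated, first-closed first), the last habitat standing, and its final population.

Round 1: Cedarfen=16 Elkhorn=13 Fernhollow=5 Hollowpine=6 Ironridge=20 → close Ironridge (overflow 11)
  20÷4 = 5 each, +1 to first 0
Round 2: Cedarfen=21 Elkhorn=18 Fernhollow=10 Hollowpine=11 → close Cedarfen (overflow 15)
  21÷3 = 7 each, +1 to first 0
Round 3: Elkhorn=25 Fernhollow=17 Hollowpine=18 → close Elkhorn (overflow 13)
  25÷2 = 12 each, +1 to first 1
Round 4: Fernhollow=30 Hollowpine=30 → close Fernhollow (overflow 22)
  30÷1 = 30 each, +1 to first 0

Closure order: Ironridge, Cedarfen, Elkhorn, Fernhollow
Last habitat: Hollowpine with 60 animals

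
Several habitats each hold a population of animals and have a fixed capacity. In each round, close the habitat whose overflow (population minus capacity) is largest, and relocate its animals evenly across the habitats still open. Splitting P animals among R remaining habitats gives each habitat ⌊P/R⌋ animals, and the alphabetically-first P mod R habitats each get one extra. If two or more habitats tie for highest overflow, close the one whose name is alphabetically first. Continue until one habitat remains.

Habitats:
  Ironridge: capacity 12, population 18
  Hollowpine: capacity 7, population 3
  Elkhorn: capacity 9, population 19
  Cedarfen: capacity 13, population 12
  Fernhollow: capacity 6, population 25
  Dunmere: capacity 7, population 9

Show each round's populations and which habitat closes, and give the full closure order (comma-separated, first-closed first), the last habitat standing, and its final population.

Closure order: Fernhollow, Elkhorn, Ironridge, Dunmere, Cedarfen
Last habitat: Hollowpine with 86 animals

Round 1: Cedarfen=12 Dunmere=9 Elkhorn=19 Fernhollow=25 Hollowpine=3 Ironridge=18 → close Fernhollow (overflow 19)
  25÷5 = 5 each, +1 to first 0
Round 2: Cedarfen=17 Dunmere=14 Elkhorn=24 Hollowpine=8 Ironridge=23 → close Elkhorn (overflow 15)
  24÷4 = 6 each, +1 to first 0
Round 3: Cedarfen=23 Dunmere=20 Hollowpine=14 Ironridge=29 → close Ironridge (overflow 17)
  29÷3 = 9 each, +1 to first 2
Round 4: Cedarfen=33 Dunmere=30 Hollowpine=23 → close Dunmere (overflow 23)
  30÷2 = 15 each, +1 to first 0
Round 5: Cedarfen=48 Hollowpine=38 → close Cedarfen (overflow 35)
  48÷1 = 48 each, +1 to first 0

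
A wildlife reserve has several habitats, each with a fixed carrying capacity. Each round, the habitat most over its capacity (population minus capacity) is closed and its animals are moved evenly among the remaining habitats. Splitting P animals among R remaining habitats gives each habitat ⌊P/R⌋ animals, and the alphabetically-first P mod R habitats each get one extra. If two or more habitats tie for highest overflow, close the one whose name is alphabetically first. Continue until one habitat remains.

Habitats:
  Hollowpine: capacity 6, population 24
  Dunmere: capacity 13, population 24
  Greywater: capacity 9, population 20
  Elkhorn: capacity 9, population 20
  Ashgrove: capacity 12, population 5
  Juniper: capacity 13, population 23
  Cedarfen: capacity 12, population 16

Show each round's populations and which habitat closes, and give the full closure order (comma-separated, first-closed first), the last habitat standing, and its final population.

Round 1: Ashgrove=5 Cedarfen=16 Dunmere=24 Elkhorn=20 Greywater=20 Hollowpine=24 Juniper=23 → close Hollowpine (overflow 18)
  24÷6 = 4 each, +1 to first 0
Round 2: Ashgrove=9 Cedarfen=20 Dunmere=28 Elkhorn=24 Greywater=24 Juniper=27 → close Dunmere (overflow 15)
  28÷5 = 5 each, +1 to first 3
Round 3: Ashgrove=15 Cedarfen=26 Elkhorn=30 Greywater=29 Juniper=32 → close Elkhorn (overflow 21)
  30÷4 = 7 each, +1 to first 2
Round 4: Ashgrove=23 Cedarfen=34 Greywater=36 Juniper=39 → close Greywater (overflow 27)
  36÷3 = 12 each, +1 to first 0
Round 5: Ashgrove=35 Cedarfen=46 Juniper=51 → close Juniper (overflow 38)
  51÷2 = 25 each, +1 to first 1
Round 6: Ashgrove=61 Cedarfen=71 → close Cedarfen (overflow 59)
  71÷1 = 71 each, +1 to first 0

Closure order: Hollowpine, Dunmere, Elkhorn, Greywater, Juniper, Cedarfen
Last habitat: Ashgrove with 132 animals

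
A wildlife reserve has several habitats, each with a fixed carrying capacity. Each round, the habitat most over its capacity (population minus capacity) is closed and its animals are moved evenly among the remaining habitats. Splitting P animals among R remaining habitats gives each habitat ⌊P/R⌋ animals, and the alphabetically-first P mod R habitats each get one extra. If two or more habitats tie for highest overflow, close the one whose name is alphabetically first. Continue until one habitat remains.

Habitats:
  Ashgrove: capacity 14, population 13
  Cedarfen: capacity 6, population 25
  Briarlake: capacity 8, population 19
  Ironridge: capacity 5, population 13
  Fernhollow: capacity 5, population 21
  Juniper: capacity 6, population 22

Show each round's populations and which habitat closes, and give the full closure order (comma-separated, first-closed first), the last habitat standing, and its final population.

Round 1: Ashgrove=13 Briarlake=19 Cedarfen=25 Fernhollow=21 Ironridge=13 Juniper=22 → close Cedarfen (overflow 19)
  25÷5 = 5 each, +1 to first 0
Round 2: Ashgrove=18 Briarlake=24 Fernhollow=26 Ironridge=18 Juniper=27 → close Fernhollow (overflow 21)
  26÷4 = 6 each, +1 to first 2
Round 3: Ashgrove=25 Briarlake=31 Ironridge=24 Juniper=33 → close Juniper (overflow 27)
  33÷3 = 11 each, +1 to first 0
Round 4: Ashgrove=36 Briarlake=42 Ironridge=35 → close Briarlake (overflow 34)
  42÷2 = 21 each, +1 to first 0
Round 5: Ashgrove=57 Ironridge=56 → close Ironridge (overflow 51)
  56÷1 = 56 each, +1 to first 0

Closure order: Cedarfen, Fernhollow, Juniper, Briarlake, Ironridge
Last habitat: Ashgrove with 113 animals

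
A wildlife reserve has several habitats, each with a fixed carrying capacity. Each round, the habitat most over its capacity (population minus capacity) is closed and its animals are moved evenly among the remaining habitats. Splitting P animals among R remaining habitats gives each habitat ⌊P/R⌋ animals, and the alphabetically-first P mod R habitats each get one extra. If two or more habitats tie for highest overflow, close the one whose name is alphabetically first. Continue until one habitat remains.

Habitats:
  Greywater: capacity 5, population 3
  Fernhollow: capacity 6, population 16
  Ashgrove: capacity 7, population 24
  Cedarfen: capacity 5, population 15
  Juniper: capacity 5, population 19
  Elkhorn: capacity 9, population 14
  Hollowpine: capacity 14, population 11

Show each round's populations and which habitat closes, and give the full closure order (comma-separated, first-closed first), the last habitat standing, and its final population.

Round 1: Ashgrove=24 Cedarfen=15 Elkhorn=14 Fernhollow=16 Greywater=3 Hollowpine=11 Juniper=19 → close Ashgrove (overflow 17)
  24÷6 = 4 each, +1 to first 0
Round 2: Cedarfen=19 Elkhorn=18 Fernhollow=20 Greywater=7 Hollowpine=15 Juniper=23 → close Juniper (overflow 18)
  23÷5 = 4 each, +1 to first 3
Round 3: Cedarfen=24 Elkhorn=23 Fernhollow=25 Greywater=11 Hollowpine=19 → close Cedarfen (overflow 19)
  24÷4 = 6 each, +1 to first 0
Round 4: Elkhorn=29 Fernhollow=31 Greywater=17 Hollowpine=25 → close Fernhollow (overflow 25)
  31÷3 = 10 each, +1 to first 1
Round 5: Elkhorn=40 Greywater=27 Hollowpine=35 → close Elkhorn (overflow 31)
  40÷2 = 20 each, +1 to first 0
Round 6: Greywater=47 Hollowpine=55 → close Greywater (overflow 42)
  47÷1 = 47 each, +1 to first 0

Closure order: Ashgrove, Juniper, Cedarfen, Fernhollow, Elkhorn, Greywater
Last habitat: Hollowpine with 102 animals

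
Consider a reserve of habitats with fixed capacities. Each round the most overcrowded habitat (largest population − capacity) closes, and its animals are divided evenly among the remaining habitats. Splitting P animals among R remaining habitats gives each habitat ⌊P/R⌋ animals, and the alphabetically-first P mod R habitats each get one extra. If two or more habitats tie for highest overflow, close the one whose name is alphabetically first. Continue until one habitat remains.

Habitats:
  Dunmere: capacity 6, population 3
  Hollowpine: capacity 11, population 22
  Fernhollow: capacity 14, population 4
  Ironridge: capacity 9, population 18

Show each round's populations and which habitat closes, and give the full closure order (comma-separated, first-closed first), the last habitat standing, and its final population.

Closure order: Hollowpine, Ironridge, Dunmere
Last habitat: Fernhollow with 47 animals

Round 1: Dunmere=3 Fernhollow=4 Hollowpine=22 Ironridge=18 → close Hollowpine (overflow 11)
  22÷3 = 7 each, +1 to first 1
Round 2: Dunmere=11 Fernhollow=11 Ironridge=25 → close Ironridge (overflow 16)
  25÷2 = 12 each, +1 to first 1
Round 3: Dunmere=24 Fernhollow=23 → close Dunmere (overflow 18)
  24÷1 = 24 each, +1 to first 0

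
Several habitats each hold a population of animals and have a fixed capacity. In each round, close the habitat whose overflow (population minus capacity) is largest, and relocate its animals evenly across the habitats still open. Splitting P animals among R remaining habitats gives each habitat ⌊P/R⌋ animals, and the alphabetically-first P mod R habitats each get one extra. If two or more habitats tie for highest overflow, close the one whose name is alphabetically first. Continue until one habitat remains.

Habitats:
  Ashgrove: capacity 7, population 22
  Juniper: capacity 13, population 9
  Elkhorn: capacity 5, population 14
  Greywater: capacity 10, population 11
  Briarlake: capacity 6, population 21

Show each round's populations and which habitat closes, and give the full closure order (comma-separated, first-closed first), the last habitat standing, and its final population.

Round 1: Ashgrove=22 Briarlake=21 Elkhorn=14 Greywater=11 Juniper=9 → close Ashgrove (overflow 15)
  22÷4 = 5 each, +1 to first 2
Round 2: Briarlake=27 Elkhorn=20 Greywater=16 Juniper=14 → close Briarlake (overflow 21)
  27÷3 = 9 each, +1 to first 0
Round 3: Elkhorn=29 Greywater=25 Juniper=23 → close Elkhorn (overflow 24)
  29÷2 = 14 each, +1 to first 1
Round 4: Greywater=40 Juniper=37 → close Greywater (overflow 30)
  40÷1 = 40 each, +1 to first 0

Closure order: Ashgrove, Briarlake, Elkhorn, Greywater
Last habitat: Juniper with 77 animals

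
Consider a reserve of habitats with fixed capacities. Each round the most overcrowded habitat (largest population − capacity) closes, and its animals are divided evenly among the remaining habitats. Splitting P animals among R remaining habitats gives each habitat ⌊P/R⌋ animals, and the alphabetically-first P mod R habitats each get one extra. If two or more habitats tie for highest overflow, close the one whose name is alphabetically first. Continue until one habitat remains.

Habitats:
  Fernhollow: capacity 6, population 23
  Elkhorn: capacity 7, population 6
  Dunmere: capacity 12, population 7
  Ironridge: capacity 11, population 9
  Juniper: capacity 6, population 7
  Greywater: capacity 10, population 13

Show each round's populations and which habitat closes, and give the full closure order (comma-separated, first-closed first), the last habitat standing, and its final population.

Closure order: Fernhollow, Greywater, Elkhorn, Juniper, Dunmere
Last habitat: Ironridge with 65 animals

Round 1: Dunmere=7 Elkhorn=6 Fernhollow=23 Greywater=13 Ironridge=9 Juniper=7 → close Fernhollow (overflow 17)
  23÷5 = 4 each, +1 to first 3
Round 2: Dunmere=12 Elkhorn=11 Greywater=18 Ironridge=13 Juniper=11 → close Greywater (overflow 8)
  18÷4 = 4 each, +1 to first 2
Round 3: Dunmere=17 Elkhorn=16 Ironridge=17 Juniper=15 → close Elkhorn (overflow 9)
  16÷3 = 5 each, +1 to first 1
Round 4: Dunmere=23 Ironridge=22 Juniper=20 → close Juniper (overflow 14)
  20÷2 = 10 each, +1 to first 0
Round 5: Dunmere=33 Ironridge=32 → close Dunmere (overflow 21)
  33÷1 = 33 each, +1 to first 0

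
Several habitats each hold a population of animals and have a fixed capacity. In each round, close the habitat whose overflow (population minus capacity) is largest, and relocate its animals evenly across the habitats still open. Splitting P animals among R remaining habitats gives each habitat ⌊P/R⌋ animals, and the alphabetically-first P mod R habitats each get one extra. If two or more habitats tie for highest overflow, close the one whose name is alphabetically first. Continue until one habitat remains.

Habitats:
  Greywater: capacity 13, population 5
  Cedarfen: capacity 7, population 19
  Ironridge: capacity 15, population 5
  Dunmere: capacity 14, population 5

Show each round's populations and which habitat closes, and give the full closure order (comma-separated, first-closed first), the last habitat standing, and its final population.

Closure order: Cedarfen, Dunmere, Greywater
Last habitat: Ironridge with 34 animals

Round 1: Cedarfen=19 Dunmere=5 Greywater=5 Ironridge=5 → close Cedarfen (overflow 12)
  19÷3 = 6 each, +1 to first 1
Round 2: Dunmere=12 Greywater=11 Ironridge=11 → close Dunmere (overflow -2)
  12÷2 = 6 each, +1 to first 0
Round 3: Greywater=17 Ironridge=17 → close Greywater (overflow 4)
  17÷1 = 17 each, +1 to first 0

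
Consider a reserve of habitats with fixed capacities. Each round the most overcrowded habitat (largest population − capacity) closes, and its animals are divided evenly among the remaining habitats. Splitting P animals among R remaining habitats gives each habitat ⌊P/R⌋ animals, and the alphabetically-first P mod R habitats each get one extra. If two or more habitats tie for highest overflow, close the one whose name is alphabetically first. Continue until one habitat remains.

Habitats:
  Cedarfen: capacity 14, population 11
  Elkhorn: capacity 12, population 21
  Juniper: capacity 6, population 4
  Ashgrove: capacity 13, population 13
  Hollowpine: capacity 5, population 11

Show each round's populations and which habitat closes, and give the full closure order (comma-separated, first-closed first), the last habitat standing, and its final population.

Round 1: Ashgrove=13 Cedarfen=11 Elkhorn=21 Hollowpine=11 Juniper=4 → close Elkhorn (overflow 9)
  21÷4 = 5 each, +1 to first 1
Round 2: Ashgrove=19 Cedarfen=16 Hollowpine=16 Juniper=9 → close Hollowpine (overflow 11)
  16÷3 = 5 each, +1 to first 1
Round 3: Ashgrove=25 Cedarfen=21 Juniper=14 → close Ashgrove (overflow 12)
  25÷2 = 12 each, +1 to first 1
Round 4: Cedarfen=34 Juniper=26 → close Cedarfen (overflow 20)
  34÷1 = 34 each, +1 to first 0

Closure order: Elkhorn, Hollowpine, Ashgrove, Cedarfen
Last habitat: Juniper with 60 animals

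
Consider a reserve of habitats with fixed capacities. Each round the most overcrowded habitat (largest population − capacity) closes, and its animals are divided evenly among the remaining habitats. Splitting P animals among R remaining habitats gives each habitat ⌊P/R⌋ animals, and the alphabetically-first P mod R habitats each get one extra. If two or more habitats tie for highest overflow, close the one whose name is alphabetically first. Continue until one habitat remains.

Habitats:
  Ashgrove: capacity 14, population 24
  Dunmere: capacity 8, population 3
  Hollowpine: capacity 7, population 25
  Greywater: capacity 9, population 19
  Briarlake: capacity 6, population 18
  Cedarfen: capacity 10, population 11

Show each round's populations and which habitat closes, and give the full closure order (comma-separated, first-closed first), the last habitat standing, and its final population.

Round 1: Ashgrove=24 Briarlake=18 Cedarfen=11 Dunmere=3 Greywater=19 Hollowpine=25 → close Hollowpine (overflow 18)
  25÷5 = 5 each, +1 to first 0
Round 2: Ashgrove=29 Briarlake=23 Cedarfen=16 Dunmere=8 Greywater=24 → close Briarlake (overflow 17)
  23÷4 = 5 each, +1 to first 3
Round 3: Ashgrove=35 Cedarfen=22 Dunmere=14 Greywater=29 → close Ashgrove (overflow 21)
  35÷3 = 11 each, +1 to first 2
Round 4: Cedarfen=34 Dunmere=26 Greywater=40 → close Greywater (overflow 31)
  40÷2 = 20 each, +1 to first 0
Round 5: Cedarfen=54 Dunmere=46 → close Cedarfen (overflow 44)
  54÷1 = 54 each, +1 to first 0

Closure order: Hollowpine, Briarlake, Ashgrove, Greywater, Cedarfen
Last habitat: Dunmere with 100 animals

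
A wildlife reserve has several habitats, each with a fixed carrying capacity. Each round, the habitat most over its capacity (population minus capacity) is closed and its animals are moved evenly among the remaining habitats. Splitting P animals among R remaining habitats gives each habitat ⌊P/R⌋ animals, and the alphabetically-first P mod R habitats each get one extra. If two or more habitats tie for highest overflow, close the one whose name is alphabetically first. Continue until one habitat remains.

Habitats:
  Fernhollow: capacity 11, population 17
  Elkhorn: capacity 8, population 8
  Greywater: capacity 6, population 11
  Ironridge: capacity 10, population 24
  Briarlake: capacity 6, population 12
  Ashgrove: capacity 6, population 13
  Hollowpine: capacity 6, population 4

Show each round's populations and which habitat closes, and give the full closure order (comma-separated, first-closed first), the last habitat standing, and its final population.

Closure order: Ironridge, Ashgrove, Briarlake, Fernhollow, Greywater, Elkhorn
Last habitat: Hollowpine with 89 animals

Round 1: Ashgrove=13 Briarlake=12 Elkhorn=8 Fernhollow=17 Greywater=11 Hollowpine=4 Ironridge=24 → close Ironridge (overflow 14)
  24÷6 = 4 each, +1 to first 0
Round 2: Ashgrove=17 Briarlake=16 Elkhorn=12 Fernhollow=21 Greywater=15 Hollowpine=8 → close Ashgrove (overflow 11)
  17÷5 = 3 each, +1 to first 2
Round 3: Briarlake=20 Elkhorn=16 Fernhollow=24 Greywater=18 Hollowpine=11 → close Briarlake (overflow 14)
  20÷4 = 5 each, +1 to first 0
Round 4: Elkhorn=21 Fernhollow=29 Greywater=23 Hollowpine=16 → close Fernhollow (overflow 18)
  29÷3 = 9 each, +1 to first 2
Round 5: Elkhorn=31 Greywater=33 Hollowpine=25 → close Greywater (overflow 27)
  33÷2 = 16 each, +1 to first 1
Round 6: Elkhorn=48 Hollowpine=41 → close Elkhorn (overflow 40)
  48÷1 = 48 each, +1 to first 0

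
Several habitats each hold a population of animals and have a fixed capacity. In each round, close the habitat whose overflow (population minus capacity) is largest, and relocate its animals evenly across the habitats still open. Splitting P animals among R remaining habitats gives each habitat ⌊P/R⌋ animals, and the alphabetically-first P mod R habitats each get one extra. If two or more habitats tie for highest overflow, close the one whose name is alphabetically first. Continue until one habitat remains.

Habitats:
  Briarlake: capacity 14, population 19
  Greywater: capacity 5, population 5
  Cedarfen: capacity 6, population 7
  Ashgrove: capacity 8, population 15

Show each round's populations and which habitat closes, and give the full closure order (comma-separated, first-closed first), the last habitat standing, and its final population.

Round 1: Ashgrove=15 Briarlake=19 Cedarfen=7 Greywater=5 → close Ashgrove (overflow 7)
  15÷3 = 5 each, +1 to first 0
Round 2: Briarlake=24 Cedarfen=12 Greywater=10 → close Briarlake (overflow 10)
  24÷2 = 12 each, +1 to first 0
Round 3: Cedarfen=24 Greywater=22 → close Cedarfen (overflow 18)
  24÷1 = 24 each, +1 to first 0

Closure order: Ashgrove, Briarlake, Cedarfen
Last habitat: Greywater with 46 animals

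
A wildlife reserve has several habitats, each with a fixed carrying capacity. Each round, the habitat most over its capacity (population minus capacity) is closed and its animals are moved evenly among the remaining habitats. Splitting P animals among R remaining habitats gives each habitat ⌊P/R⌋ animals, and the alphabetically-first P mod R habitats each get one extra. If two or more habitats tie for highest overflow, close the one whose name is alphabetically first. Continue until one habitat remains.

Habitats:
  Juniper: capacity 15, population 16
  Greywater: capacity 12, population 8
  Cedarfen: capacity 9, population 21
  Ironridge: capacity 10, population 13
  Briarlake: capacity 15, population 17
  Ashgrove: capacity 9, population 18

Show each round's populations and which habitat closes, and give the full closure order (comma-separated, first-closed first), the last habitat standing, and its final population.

Round 1: Ashgrove=18 Briarlake=17 Cedarfen=21 Greywater=8 Ironridge=13 Juniper=16 → close Cedarfen (overflow 12)
  21÷5 = 4 each, +1 to first 1
Round 2: Ashgrove=23 Briarlake=21 Greywater=12 Ironridge=17 Juniper=20 → close Ashgrove (overflow 14)
  23÷4 = 5 each, +1 to first 3
Round 3: Briarlake=27 Greywater=18 Ironridge=23 Juniper=25 → close Ironridge (overflow 13)
  23÷3 = 7 each, +1 to first 2
Round 4: Briarlake=35 Greywater=26 Juniper=32 → close Briarlake (overflow 20)
  35÷2 = 17 each, +1 to first 1
Round 5: Greywater=44 Juniper=49 → close Juniper (overflow 34)
  49÷1 = 49 each, +1 to first 0

Closure order: Cedarfen, Ashgrove, Ironridge, Briarlake, Juniper
Last habitat: Greywater with 93 animals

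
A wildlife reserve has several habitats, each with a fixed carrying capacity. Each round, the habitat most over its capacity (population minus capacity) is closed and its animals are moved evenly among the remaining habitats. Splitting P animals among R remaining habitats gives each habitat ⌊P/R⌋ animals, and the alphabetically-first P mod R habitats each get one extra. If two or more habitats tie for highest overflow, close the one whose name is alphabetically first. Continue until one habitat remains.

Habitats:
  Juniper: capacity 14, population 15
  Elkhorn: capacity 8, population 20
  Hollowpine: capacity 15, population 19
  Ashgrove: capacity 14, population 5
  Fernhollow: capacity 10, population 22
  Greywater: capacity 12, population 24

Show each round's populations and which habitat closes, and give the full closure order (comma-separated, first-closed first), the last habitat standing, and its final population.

Round 1: Ashgrove=5 Elkhorn=20 Fernhollow=22 Greywater=24 Hollowpine=19 Juniper=15 → close Elkhorn (overflow 12)
  20÷5 = 4 each, +1 to first 0
Round 2: Ashgrove=9 Fernhollow=26 Greywater=28 Hollowpine=23 Juniper=19 → close Fernhollow (overflow 16)
  26÷4 = 6 each, +1 to first 2
Round 3: Ashgrove=16 Greywater=35 Hollowpine=29 Juniper=25 → close Greywater (overflow 23)
  35÷3 = 11 each, +1 to first 2
Round 4: Ashgrove=28 Hollowpine=41 Juniper=36 → close Hollowpine (overflow 26)
  41÷2 = 20 each, +1 to first 1
Round 5: Ashgrove=49 Juniper=56 → close Juniper (overflow 42)
  56÷1 = 56 each, +1 to first 0

Closure order: Elkhorn, Fernhollow, Greywater, Hollowpine, Juniper
Last habitat: Ashgrove with 105 animals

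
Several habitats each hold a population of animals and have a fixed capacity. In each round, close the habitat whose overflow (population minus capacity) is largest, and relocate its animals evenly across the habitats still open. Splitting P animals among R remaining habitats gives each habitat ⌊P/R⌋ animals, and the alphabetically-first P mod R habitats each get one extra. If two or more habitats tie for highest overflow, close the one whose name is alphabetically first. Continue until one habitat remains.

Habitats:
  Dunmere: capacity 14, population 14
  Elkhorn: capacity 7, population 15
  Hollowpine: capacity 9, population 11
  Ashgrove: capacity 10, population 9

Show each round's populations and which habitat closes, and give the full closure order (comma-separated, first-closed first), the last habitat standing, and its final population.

Closure order: Elkhorn, Hollowpine, Dunmere
Last habitat: Ashgrove with 49 animals

Round 1: Ashgrove=9 Dunmere=14 Elkhorn=15 Hollowpine=11 → close Elkhorn (overflow 8)
  15÷3 = 5 each, +1 to first 0
Round 2: Ashgrove=14 Dunmere=19 Hollowpine=16 → close Hollowpine (overflow 7)
  16÷2 = 8 each, +1 to first 0
Round 3: Ashgrove=22 Dunmere=27 → close Dunmere (overflow 13)
  27÷1 = 27 each, +1 to first 0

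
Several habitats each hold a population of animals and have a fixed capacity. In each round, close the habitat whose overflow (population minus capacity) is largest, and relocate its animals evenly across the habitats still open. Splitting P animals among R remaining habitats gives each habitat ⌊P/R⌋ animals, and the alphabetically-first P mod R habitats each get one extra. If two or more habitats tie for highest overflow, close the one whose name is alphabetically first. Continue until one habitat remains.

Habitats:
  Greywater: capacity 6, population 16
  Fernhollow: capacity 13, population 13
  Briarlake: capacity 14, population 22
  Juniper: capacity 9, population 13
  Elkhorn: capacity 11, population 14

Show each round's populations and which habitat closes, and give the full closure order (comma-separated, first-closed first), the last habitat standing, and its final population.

Round 1: Briarlake=22 Elkhorn=14 Fernhollow=13 Greywater=16 Juniper=13 → close Greywater (overflow 10)
  16÷4 = 4 each, +1 to first 0
Round 2: Briarlake=26 Elkhorn=18 Fernhollow=17 Juniper=17 → close Briarlake (overflow 12)
  26÷3 = 8 each, +1 to first 2
Round 3: Elkhorn=27 Fernhollow=26 Juniper=25 → close Elkhorn (overflow 16)
  27÷2 = 13 each, +1 to first 1
Round 4: Fernhollow=40 Juniper=38 → close Juniper (overflow 29)
  38÷1 = 38 each, +1 to first 0

Closure order: Greywater, Briarlake, Elkhorn, Juniper
Last habitat: Fernhollow with 78 animals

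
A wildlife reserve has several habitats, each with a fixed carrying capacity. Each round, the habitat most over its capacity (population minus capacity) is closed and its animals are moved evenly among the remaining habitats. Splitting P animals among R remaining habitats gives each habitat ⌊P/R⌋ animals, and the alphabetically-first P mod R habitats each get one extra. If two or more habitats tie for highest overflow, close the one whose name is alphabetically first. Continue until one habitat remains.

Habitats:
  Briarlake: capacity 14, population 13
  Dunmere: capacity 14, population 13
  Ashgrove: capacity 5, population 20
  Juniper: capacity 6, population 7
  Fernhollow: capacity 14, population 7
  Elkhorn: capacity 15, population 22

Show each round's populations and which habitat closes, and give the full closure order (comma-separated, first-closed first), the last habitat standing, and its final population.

Closure order: Ashgrove, Elkhorn, Juniper, Briarlake, Dunmere
Last habitat: Fernhollow with 82 animals

Round 1: Ashgrove=20 Briarlake=13 Dunmere=13 Elkhorn=22 Fernhollow=7 Juniper=7 → close Ashgrove (overflow 15)
  20÷5 = 4 each, +1 to first 0
Round 2: Briarlake=17 Dunmere=17 Elkhorn=26 Fernhollow=11 Juniper=11 → close Elkhorn (overflow 11)
  26÷4 = 6 each, +1 to first 2
Round 3: Briarlake=24 Dunmere=24 Fernhollow=17 Juniper=17 → close Juniper (overflow 11)
  17÷3 = 5 each, +1 to first 2
Round 4: Briarlake=30 Dunmere=30 Fernhollow=22 → close Briarlake (overflow 16)
  30÷2 = 15 each, +1 to first 0
Round 5: Dunmere=45 Fernhollow=37 → close Dunmere (overflow 31)
  45÷1 = 45 each, +1 to first 0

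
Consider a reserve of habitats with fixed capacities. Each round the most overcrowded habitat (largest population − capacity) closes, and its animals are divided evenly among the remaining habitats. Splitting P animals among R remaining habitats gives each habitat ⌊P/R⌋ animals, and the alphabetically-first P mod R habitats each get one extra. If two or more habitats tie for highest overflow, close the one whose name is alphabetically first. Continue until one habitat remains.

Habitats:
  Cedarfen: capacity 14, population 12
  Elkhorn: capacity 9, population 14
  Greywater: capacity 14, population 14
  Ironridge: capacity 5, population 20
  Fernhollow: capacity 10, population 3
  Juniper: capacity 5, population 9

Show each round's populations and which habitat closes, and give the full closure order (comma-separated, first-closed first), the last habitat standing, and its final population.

Closure order: Ironridge, Elkhorn, Juniper, Cedarfen, Greywater
Last habitat: Fernhollow with 72 animals

Round 1: Cedarfen=12 Elkhorn=14 Fernhollow=3 Greywater=14 Ironridge=20 Juniper=9 → close Ironridge (overflow 15)
  20÷5 = 4 each, +1 to first 0
Round 2: Cedarfen=16 Elkhorn=18 Fernhollow=7 Greywater=18 Juniper=13 → close Elkhorn (overflow 9)
  18÷4 = 4 each, +1 to first 2
Round 3: Cedarfen=21 Fernhollow=12 Greywater=22 Juniper=17 → close Juniper (overflow 12)
  17÷3 = 5 each, +1 to first 2
Round 4: Cedarfen=27 Fernhollow=18 Greywater=27 → close Cedarfen (overflow 13)
  27÷2 = 13 each, +1 to first 1
Round 5: Fernhollow=32 Greywater=40 → close Greywater (overflow 26)
  40÷1 = 40 each, +1 to first 0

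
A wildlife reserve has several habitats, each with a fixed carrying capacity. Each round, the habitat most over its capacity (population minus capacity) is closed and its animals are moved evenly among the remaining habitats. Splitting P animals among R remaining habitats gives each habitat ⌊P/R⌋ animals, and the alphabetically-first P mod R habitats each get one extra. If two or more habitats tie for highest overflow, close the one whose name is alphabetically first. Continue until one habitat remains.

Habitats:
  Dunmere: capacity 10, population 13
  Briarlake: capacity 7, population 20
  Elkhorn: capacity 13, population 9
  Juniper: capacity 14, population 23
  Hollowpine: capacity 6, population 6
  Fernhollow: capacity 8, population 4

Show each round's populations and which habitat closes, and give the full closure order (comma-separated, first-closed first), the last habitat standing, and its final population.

Closure order: Briarlake, Juniper, Dunmere, Hollowpine, Elkhorn
Last habitat: Fernhollow with 75 animals

Round 1: Briarlake=20 Dunmere=13 Elkhorn=9 Fernhollow=4 Hollowpine=6 Juniper=23 → close Briarlake (overflow 13)
  20÷5 = 4 each, +1 to first 0
Round 2: Dunmere=17 Elkhorn=13 Fernhollow=8 Hollowpine=10 Juniper=27 → close Juniper (overflow 13)
  27÷4 = 6 each, +1 to first 3
Round 3: Dunmere=24 Elkhorn=20 Fernhollow=15 Hollowpine=16 → close Dunmere (overflow 14)
  24÷3 = 8 each, +1 to first 0
Round 4: Elkhorn=28 Fernhollow=23 Hollowpine=24 → close Hollowpine (overflow 18)
  24÷2 = 12 each, +1 to first 0
Round 5: Elkhorn=40 Fernhollow=35 → close Elkhorn (overflow 27)
  40÷1 = 40 each, +1 to first 0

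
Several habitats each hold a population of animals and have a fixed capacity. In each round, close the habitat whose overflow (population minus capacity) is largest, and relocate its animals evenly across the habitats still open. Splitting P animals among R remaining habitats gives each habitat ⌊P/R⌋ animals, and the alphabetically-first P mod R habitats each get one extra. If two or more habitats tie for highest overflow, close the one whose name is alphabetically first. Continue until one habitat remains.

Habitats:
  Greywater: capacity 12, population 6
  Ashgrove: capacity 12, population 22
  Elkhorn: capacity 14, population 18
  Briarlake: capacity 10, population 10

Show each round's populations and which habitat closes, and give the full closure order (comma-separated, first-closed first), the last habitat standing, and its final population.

Closure order: Ashgrove, Elkhorn, Briarlake
Last habitat: Greywater with 56 animals

Round 1: Ashgrove=22 Briarlake=10 Elkhorn=18 Greywater=6 → close Ashgrove (overflow 10)
  22÷3 = 7 each, +1 to first 1
Round 2: Briarlake=18 Elkhorn=25 Greywater=13 → close Elkhorn (overflow 11)
  25÷2 = 12 each, +1 to first 1
Round 3: Briarlake=31 Greywater=25 → close Briarlake (overflow 21)
  31÷1 = 31 each, +1 to first 0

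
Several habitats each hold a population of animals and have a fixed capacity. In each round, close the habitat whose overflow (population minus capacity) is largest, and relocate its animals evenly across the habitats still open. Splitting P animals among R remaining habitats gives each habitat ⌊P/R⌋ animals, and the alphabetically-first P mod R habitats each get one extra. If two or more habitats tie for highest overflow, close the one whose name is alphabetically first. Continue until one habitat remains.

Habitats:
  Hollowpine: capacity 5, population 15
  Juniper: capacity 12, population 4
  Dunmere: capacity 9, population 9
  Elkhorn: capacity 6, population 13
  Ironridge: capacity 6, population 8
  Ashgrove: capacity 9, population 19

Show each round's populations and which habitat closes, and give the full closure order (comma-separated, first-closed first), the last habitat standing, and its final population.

Closure order: Ashgrove, Hollowpine, Elkhorn, Ironridge, Dunmere
Last habitat: Juniper with 68 animals

Round 1: Ashgrove=19 Dunmere=9 Elkhorn=13 Hollowpine=15 Ironridge=8 Juniper=4 → close Ashgrove (overflow 10)
  19÷5 = 3 each, +1 to first 4
Round 2: Dunmere=13 Elkhorn=17 Hollowpine=19 Ironridge=12 Juniper=7 → close Hollowpine (overflow 14)
  19÷4 = 4 each, +1 to first 3
Round 3: Dunmere=18 Elkhorn=22 Ironridge=17 Juniper=11 → close Elkhorn (overflow 16)
  22÷3 = 7 each, +1 to first 1
Round 4: Dunmere=26 Ironridge=24 Juniper=18 → close Ironridge (overflow 18)
  24÷2 = 12 each, +1 to first 0
Round 5: Dunmere=38 Juniper=30 → close Dunmere (overflow 29)
  38÷1 = 38 each, +1 to first 0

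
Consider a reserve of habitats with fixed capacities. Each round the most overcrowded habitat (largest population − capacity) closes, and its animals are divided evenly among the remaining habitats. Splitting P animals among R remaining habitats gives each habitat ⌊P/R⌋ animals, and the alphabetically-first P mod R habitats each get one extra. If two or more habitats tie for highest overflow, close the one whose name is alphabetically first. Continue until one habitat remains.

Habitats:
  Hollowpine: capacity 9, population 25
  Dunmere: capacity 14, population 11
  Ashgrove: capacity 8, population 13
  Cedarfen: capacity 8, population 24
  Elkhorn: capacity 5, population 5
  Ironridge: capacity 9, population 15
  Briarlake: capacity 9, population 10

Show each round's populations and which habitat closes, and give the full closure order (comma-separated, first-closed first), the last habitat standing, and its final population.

Round 1: Ashgrove=13 Briarlake=10 Cedarfen=24 Dunmere=11 Elkhorn=5 Hollowpine=25 Ironridge=15 → close Cedarfen (overflow 16)
  24÷6 = 4 each, +1 to first 0
Round 2: Ashgrove=17 Briarlake=14 Dunmere=15 Elkhorn=9 Hollowpine=29 Ironridge=19 → close Hollowpine (overflow 20)
  29÷5 = 5 each, +1 to first 4
Round 3: Ashgrove=23 Briarlake=20 Dunmere=21 Elkhorn=15 Ironridge=24 → close Ashgrove (overflow 15)
  23÷4 = 5 each, +1 to first 3
Round 4: Briarlake=26 Dunmere=27 Elkhorn=21 Ironridge=29 → close Ironridge (overflow 20)
  29÷3 = 9 each, +1 to first 2
Round 5: Briarlake=36 Dunmere=37 Elkhorn=30 → close Briarlake (overflow 27)
  36÷2 = 18 each, +1 to first 0
Round 6: Dunmere=55 Elkhorn=48 → close Elkhorn (overflow 43)
  48÷1 = 48 each, +1 to first 0

Closure order: Cedarfen, Hollowpine, Ashgrove, Ironridge, Briarlake, Elkhorn
Last habitat: Dunmere with 103 animals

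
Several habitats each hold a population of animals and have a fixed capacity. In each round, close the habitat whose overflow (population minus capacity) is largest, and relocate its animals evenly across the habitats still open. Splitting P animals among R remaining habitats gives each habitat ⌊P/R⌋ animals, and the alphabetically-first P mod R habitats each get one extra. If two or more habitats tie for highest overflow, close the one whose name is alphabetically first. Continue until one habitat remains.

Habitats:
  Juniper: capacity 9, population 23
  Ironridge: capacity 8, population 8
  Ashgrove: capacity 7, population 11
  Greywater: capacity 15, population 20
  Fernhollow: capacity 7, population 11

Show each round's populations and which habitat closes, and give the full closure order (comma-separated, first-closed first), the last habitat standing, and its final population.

Round 1: Ashgrove=11 Fernhollow=11 Greywater=20 Ironridge=8 Juniper=23 → close Juniper (overflow 14)
  23÷4 = 5 each, +1 to first 3
Round 2: Ashgrove=17 Fernhollow=17 Greywater=26 Ironridge=13 → close Greywater (overflow 11)
  26÷3 = 8 each, +1 to first 2
Round 3: Ashgrove=26 Fernhollow=26 Ironridge=21 → close Ashgrove (overflow 19)
  26÷2 = 13 each, +1 to first 0
Round 4: Fernhollow=39 Ironridge=34 → close Fernhollow (overflow 32)
  39÷1 = 39 each, +1 to first 0

Closure order: Juniper, Greywater, Ashgrove, Fernhollow
Last habitat: Ironridge with 73 animals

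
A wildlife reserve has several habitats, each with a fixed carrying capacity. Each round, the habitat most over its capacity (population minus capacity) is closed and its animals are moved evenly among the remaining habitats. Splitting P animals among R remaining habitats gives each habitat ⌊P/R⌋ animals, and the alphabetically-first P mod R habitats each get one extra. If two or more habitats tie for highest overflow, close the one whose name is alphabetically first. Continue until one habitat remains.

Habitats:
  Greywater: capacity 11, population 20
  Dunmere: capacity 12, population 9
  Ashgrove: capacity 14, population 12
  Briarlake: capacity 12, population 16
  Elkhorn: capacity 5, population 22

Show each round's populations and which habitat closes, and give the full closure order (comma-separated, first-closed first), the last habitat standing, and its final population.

Round 1: Ashgrove=12 Briarlake=16 Dunmere=9 Elkhorn=22 Greywater=20 → close Elkhorn (overflow 17)
  22÷4 = 5 each, +1 to first 2
Round 2: Ashgrove=18 Briarlake=22 Dunmere=14 Greywater=25 → close Greywater (overflow 14)
  25÷3 = 8 each, +1 to first 1
Round 3: Ashgrove=27 Briarlake=30 Dunmere=22 → close Briarlake (overflow 18)
  30÷2 = 15 each, +1 to first 0
Round 4: Ashgrove=42 Dunmere=37 → close Ashgrove (overflow 28)
  42÷1 = 42 each, +1 to first 0

Closure order: Elkhorn, Greywater, Briarlake, Ashgrove
Last habitat: Dunmere with 79 animals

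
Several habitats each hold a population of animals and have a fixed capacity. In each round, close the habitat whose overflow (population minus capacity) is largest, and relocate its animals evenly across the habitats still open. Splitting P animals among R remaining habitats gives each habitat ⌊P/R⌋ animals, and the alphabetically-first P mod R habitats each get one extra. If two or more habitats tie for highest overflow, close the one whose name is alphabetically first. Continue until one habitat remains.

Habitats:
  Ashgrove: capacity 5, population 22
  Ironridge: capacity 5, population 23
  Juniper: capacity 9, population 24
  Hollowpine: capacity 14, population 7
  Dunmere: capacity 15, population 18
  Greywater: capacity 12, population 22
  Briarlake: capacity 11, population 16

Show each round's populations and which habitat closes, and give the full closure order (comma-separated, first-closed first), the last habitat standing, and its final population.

Round 1: Ashgrove=22 Briarlake=16 Dunmere=18 Greywater=22 Hollowpine=7 Ironridge=23 Juniper=24 → close Ironridge (overflow 18)
  23÷6 = 3 each, +1 to first 5
Round 2: Ashgrove=26 Briarlake=20 Dunmere=22 Greywater=26 Hollowpine=11 Juniper=27 → close Ashgrove (overflow 21)
  26÷5 = 5 each, +1 to first 1
Round 3: Briarlake=26 Dunmere=27 Greywater=31 Hollowpine=16 Juniper=32 → close Juniper (overflow 23)
  32÷4 = 8 each, +1 to first 0
Round 4: Briarlake=34 Dunmere=35 Greywater=39 Hollowpine=24 → close Greywater (overflow 27)
  39÷3 = 13 each, +1 to first 0
Round 5: Briarlake=47 Dunmere=48 Hollowpine=37 → close Briarlake (overflow 36)
  47÷2 = 23 each, +1 to first 1
Round 6: Dunmere=72 Hollowpine=60 → close Dunmere (overflow 57)
  72÷1 = 72 each, +1 to first 0

Closure order: Ironridge, Ashgrove, Juniper, Greywater, Briarlake, Dunmere
Last habitat: Hollowpine with 132 animals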